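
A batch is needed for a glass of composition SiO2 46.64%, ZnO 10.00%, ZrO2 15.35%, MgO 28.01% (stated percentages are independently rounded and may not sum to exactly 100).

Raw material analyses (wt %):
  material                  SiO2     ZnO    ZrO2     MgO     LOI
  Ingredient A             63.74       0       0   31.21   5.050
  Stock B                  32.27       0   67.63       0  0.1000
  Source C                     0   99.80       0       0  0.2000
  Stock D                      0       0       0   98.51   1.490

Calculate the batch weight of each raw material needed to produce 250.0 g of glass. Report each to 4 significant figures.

Batch per 250.0 g glass:
  Ingredient A: 154.2 g
  Stock B: 56.74 g
  Source C: 25.05 g
  Stock D: 22.23 g
Total batch = 258.2 g; LOI loss = 8.225 g; yield = 96.81%

Mid-chain values appear (rounded to 4 significant digits) on the page; every computation keeps full precision through every step; exactly one rounding lands on each reported number — derived quantities (the four compositions, the totals, glass mass, ignition loss, the yield) are computed from the batch weights on 250.0 g of glass in exact precision, as quoted within the problem or answer text.
Target masses of each oxide per 250.0 g glass:
  SiO2: 46.64% × 250.0 = 116.6 g
  ZnO: 10.00% × 250.0 = 25.00 g
  ZrO2: 15.35% × 250.0 = 38.38 g
  MgO: 28.01% × 250.0 = 70.03 g
Per-oxide balance check given the weights on record, under the basis named above (target by target, the sums agree inside rounding margins):
  SiO2: 154.2·0.6374 + 56.74·0.3227 = 116.6 g (target 116.6 g)
  ZnO: 25.05·0.9980 = 25.00 g (target 25.00 g)
  ZrO2: 56.74·0.6763 = 38.37 g (target 38.38 g)
  MgO: 154.2·0.3121 + 22.23·0.9851 = 70.02 g (target 70.03 g)
The glass-mass cross-check: batch Σ − ignition loss = 250.0 g (summing oxide targets gives 250.0 g; with the basis standing at 250.0 g — any gap is answer rounding).
Total batch = Σ batch = 258.2 g; LOI removed, Σ of batch·LOI: 8.225 g; glass ÷ batch gives a yield of 96.81%.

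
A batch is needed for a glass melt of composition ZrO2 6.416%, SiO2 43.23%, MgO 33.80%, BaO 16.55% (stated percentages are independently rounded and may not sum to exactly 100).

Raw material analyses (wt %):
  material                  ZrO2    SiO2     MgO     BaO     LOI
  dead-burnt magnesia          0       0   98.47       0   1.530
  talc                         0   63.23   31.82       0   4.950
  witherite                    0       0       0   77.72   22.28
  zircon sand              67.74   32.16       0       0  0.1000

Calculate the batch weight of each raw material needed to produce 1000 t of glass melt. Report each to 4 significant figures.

Batch per 1000 t glass melt:
  dead-burnt magnesia: 137.9 t
  talc: 635.5 t
  witherite: 212.9 t
  zircon sand: 94.72 t
Total batch = 1081 t; LOI loss = 81.10 t; yield = 92.50%

Full precision is carried throughout — intermediates are printed (rounded to 4 significant digits) at each printed step; a single rounding finalizes every reported number; derived quantities are recomputed at full precision (totals, four oxide percentages, yield, net glass mass, LOI) from the batch weights for 1000 t of glass, as given in either problem or answer.
Oxide-by-oxide targets in 1000 t glass melt:
  ZrO2: 6.416% × 1000 = 64.16 t
  SiO2: 43.23% × 1000 = 432.3 t
  MgO: 33.80% × 1000 = 338.0 t
  BaO: 16.55% × 1000 = 165.5 t
Mass-balance tally per oxide working from each reported weight, versus the basis set out (every target is met by its sum exact up to rounding of places):
  ZrO2: 94.72·0.6774 = 64.16 t (target 64.16 t)
  SiO2: 635.5·0.6323 + 94.72·0.3216 = 432.3 t (target 432.3 t)
  MgO: 137.9·0.9847 + 635.5·0.3182 = 338.0 t (target 338.0 t)
  BaO: 212.9·0.7772 = 165.5 t (target 165.5 t)
Glass-mass closure: the batch minus its LOI: 999.9 t (oxide target masses add up to 1000 t; against the stated basis, 1000 t — deltas are rounding alone).
Whole-batch sum: Σ batch = 1081 t; loss to ignition Σ batch·LOI = 81.10 t; yield = glass ÷ total batch = 92.50%.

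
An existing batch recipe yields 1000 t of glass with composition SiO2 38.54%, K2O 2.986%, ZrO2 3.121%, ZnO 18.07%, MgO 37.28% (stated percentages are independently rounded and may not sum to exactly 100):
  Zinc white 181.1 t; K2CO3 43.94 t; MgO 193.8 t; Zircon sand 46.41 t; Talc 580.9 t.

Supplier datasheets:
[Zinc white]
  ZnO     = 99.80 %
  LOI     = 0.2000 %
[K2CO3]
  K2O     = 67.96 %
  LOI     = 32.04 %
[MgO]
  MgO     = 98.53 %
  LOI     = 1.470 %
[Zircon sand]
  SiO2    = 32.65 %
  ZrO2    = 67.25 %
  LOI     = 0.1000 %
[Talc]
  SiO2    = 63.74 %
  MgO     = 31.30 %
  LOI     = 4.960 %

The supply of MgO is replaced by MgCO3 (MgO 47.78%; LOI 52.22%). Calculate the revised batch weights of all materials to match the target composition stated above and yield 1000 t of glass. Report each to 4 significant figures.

Revised batch per 1000 t glass:
  Zinc white: 181.1 t
  K2CO3: 43.94 t
  MgCO3: 399.7 t
  Zircon sand: 46.41 t
  Talc: 580.9 t
Total batch = 1252 t; LOI loss = 252.0 t

Working values are printed, rounded to 4 significant digits, when written out; exact precision is held from first step to last — every reported figure takes just one rounding; the derived quantities (ignition loss, the five compositions, the yield, totals, net glass mass) are re-derived at full float precision from the weighed amounts per 1000 t of glass, as they appear in problem or answer.
The oxide mass targets at 1000 t glass:
  SiO2: 38.54% × 1000 = 385.4 t
  K2O: 2.986% × 1000 = 29.86 t
  ZrO2: 3.121% × 1000 = 31.21 t
  ZnO: 18.07% × 1000 = 180.7 t
  MgO: 37.28% × 1000 = 372.8 t
Per-oxide balance check given the weights on record, per the basis as stated (each sum matches its target mass once rounding is allowed for):
  SiO2: 46.41·0.3265 + 580.9·0.6374 = 385.4 t (target 385.4 t)
  K2O: 43.94·0.6796 = 29.86 t (target 29.86 t)
  ZrO2: 46.41·0.6725 = 31.21 t (target 31.21 t)
  ZnO: 181.1·0.9980 = 180.7 t (target 180.7 t)
  MgO: 399.7·0.4778 + 580.9·0.3130 = 372.8 t (target 372.8 t)
The glass-mass cross-check: net batch after ignition = 1000 t (the targets, summed, come to 1000 t; versus the stated basis of 1000 t — any gap is answer rounding).
Whole-batch sum: Σ batch = 1252 t; LOI loss = Σ batch·LOI = 252.0 t; yield: glass divided by total = 79.87%.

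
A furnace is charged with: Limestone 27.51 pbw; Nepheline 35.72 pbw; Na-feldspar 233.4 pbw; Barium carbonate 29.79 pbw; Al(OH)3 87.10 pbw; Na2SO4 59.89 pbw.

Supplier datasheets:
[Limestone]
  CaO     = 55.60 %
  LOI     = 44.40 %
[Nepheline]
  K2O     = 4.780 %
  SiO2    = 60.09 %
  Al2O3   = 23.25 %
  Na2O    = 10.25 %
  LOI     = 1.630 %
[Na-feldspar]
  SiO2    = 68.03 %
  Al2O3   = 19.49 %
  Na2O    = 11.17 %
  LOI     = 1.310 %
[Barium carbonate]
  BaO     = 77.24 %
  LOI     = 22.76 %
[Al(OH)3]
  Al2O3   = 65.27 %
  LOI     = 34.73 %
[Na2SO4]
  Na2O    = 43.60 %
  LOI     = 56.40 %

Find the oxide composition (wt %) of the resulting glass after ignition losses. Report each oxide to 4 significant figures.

Values along the way appear (rounded to four significant digits) in the printout — every computation runs at full precision at every stage. Every reported number includes exactly one rounding — all derived quantities, which include the totals, the yield, net glass mass, LOI, six oxide percentages, are carried in full precision, as set out in the problem or the answer, starting from the weights for 386.7 pbw of glass.
Oxide masses out of the charge:
  BaO: 29.79·0.7724 = 23.01 pbw
  K2O: 35.72·0.04780 = 1.707 pbw
  SiO2: 35.72·0.6009 + 233.4·0.6803 = 180.2 pbw
  CaO: 27.51·0.5560 = 15.30 pbw
  Al2O3: 35.72·0.2325 + 233.4·0.1949 + 87.10·0.6527 = 110.6 pbw
  Na2O: 35.72·0.1025 + 233.4·0.1117 + 59.89·0.4360 = 55.84 pbw
LOI: 27.51·0.4440 + 35.72·0.01630 + 233.4·0.01310 + 29.79·0.2276 + 87.10·0.3473 + 59.89·0.5640 = 86.66 pbw
The glass mass, total less LOI, = 473.4 − 86.66 = 386.7 pbw (= Σ oxide masses)
each oxide over glass, ×100, is wt %

Glass mass = 386.7 pbw (batch 473.4 − LOI 86.66).
Composition: BaO 5.950%, K2O 0.4415%, SiO2 46.61%, CaO 3.955%, Al2O3 28.61%, Na2O 14.44%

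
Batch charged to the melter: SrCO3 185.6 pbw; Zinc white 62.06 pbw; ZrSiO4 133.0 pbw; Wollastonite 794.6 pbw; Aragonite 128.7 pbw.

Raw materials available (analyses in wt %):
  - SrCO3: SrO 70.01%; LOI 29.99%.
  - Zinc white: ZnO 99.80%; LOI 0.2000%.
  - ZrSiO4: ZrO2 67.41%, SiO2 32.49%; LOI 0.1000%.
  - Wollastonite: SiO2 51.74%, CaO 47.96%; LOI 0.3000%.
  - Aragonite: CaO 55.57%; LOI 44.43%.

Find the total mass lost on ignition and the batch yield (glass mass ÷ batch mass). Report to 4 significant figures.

The intermediate values are shown rounded to 4 significant figures when written out; every computation keeps full float precision all the way through — exactly one rounding lands on each reported value. Derived quantities are computed from the batch weights at 1188 pbw of glass at exact precision (five oxide percentages, the totals, yield, net glass mass, ignition loss) as given in the problem or the answer.
LOI of each material in turn:
  SrCO3: 185.6 × 0.2999 = 55.66 pbw
  Zinc white: 62.06 × 0.002000 = 0.1241 pbw
  ZrSiO4: 133.0 × 0.001000 = 0.1330 pbw
  Wollastonite: 794.6 × 0.003000 = 2.384 pbw
  Aragonite: 128.7 × 0.4443 = 57.18 pbw
Total LOI = 115.5 pbw
Glass = batch − LOI = 1304 − 115.5 = 1188 pbw

LOI loss = 115.5 pbw; glass = 1188 pbw; yield = 91.14%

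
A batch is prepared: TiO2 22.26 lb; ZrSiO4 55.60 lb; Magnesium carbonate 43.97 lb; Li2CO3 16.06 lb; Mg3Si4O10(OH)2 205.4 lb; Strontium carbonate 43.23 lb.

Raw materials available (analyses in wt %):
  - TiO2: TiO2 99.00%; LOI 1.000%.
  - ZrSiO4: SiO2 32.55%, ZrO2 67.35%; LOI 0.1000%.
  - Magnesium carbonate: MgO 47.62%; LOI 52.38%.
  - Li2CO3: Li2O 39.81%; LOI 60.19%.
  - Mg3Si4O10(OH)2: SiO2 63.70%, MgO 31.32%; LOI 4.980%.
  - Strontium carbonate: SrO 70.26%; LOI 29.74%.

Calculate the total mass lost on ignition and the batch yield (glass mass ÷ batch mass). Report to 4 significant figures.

The intermediate values appear rounded off to 4 significant digits between the steps — every computation keeps exact precision in all steps. Exactly one rounding goes into each reported number — derived quantities, including the yield, glass mass, LOI, the six compositions, totals, are recomputed starting from the weights per 330.5 lb of glass in exact precision, exactly as shown in the problem or answer text.
Ignition loss by material:
  TiO2: 22.26 × 0.01000 = 0.2226 lb
  ZrSiO4: 55.60 × 0.001000 = 0.05560 lb
  Magnesium carbonate: 43.97 × 0.5238 = 23.03 lb
  Li2CO3: 16.06 × 0.6019 = 9.667 lb
  Mg3Si4O10(OH)2: 205.4 × 0.04980 = 10.23 lb
  Strontium carbonate: 43.23 × 0.2974 = 12.86 lb
Total LOI = 56.06 lb
Glass = batch − LOI = 386.5 − 56.06 = 330.5 lb

LOI loss = 56.06 lb; glass = 330.5 lb; yield = 85.50%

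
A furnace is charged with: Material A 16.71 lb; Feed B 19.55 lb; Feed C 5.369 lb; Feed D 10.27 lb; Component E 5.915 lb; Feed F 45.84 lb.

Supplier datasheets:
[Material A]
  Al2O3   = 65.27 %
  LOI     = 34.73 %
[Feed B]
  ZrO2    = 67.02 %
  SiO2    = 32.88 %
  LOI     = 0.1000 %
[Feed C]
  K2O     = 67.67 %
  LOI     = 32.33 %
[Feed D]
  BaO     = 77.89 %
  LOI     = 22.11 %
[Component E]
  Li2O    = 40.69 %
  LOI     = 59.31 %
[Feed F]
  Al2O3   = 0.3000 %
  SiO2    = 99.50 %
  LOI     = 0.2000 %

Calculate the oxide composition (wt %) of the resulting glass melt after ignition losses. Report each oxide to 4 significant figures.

The whole derivation maintains exact precision in all steps — in-progress results are displayed rounded to four significant digits on the page — a single rounding yields each reported value — all derived quantities (glass mass, the totals, the six compositions, the yield, LOI) are recomputed at full float precision starting from the weights per 90.22 lb of glass, exactly as shown in problem or answer.
Delivered oxide masses:
  BaO: 10.27·0.7789 = 7.999 lb
  ZrO2: 19.55·0.6702 = 13.10 lb
  Al2O3: 16.71·0.6527 + 45.84·0.003000 = 11.04 lb
  K2O: 5.369·0.6767 = 3.633 lb
  SiO2: 19.55·0.3288 + 45.84·0.9950 = 52.04 lb
  Li2O: 5.915·0.4069 = 2.407 lb
LOI: 16.71·0.3473 + 19.55·0.001000 + 5.369·0.3233 + 10.27·0.2211 + 5.915·0.5931 + 45.84·0.002000 = 13.43 lb
Glass mass = batch − LOI = 103.7 − 13.43 = 90.22 lb (= Σ oxide masses)
percent by weight: oxide/glass ×100

Glass mass = 90.22 lb (batch 103.7 − LOI 13.43).
Composition: BaO 8.866%, ZrO2 14.52%, Al2O3 12.24%, K2O 4.027%, SiO2 57.68%, Li2O 2.668%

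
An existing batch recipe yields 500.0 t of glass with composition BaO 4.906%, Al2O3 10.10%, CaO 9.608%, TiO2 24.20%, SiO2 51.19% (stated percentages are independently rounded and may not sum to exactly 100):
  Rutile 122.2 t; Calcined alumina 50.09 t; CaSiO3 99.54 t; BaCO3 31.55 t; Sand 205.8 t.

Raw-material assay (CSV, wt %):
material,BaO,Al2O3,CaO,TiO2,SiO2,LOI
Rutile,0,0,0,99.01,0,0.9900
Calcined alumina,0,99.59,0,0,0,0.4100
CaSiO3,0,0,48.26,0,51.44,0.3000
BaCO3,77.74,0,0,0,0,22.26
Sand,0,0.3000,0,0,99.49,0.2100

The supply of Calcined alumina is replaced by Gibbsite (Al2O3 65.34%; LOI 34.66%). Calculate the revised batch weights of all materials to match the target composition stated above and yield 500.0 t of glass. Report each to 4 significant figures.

Each numeric step carries full precision through the solve; working values are shown rounded to 4 significant digits across the worked steps; a single rounding finalizes every reported number — derived quantities, which include totals, the five compositions, LOI, net glass mass, yield, are recomputed in full precision, exactly as printed in the question or the answer, from the batch weights for 500.0 t of glass.
Target oxide masses per 500.0 t glass:
  BaO: 4.906% × 500.0 = 24.53 t
  Al2O3: 10.10% × 500.0 = 50.50 t
  CaO: 9.608% × 500.0 = 48.04 t
  TiO2: 24.20% × 500.0 = 121.0 t
  SiO2: 51.19% × 500.0 = 256.0 t
A balance pass over the oxides, using the reported weights, per the basis as stated (oxide sums agree with the targets exact up to rounding of places):
  BaO: 31.55·0.7774 = 24.53 t (target 24.53 t)
  Al2O3: 76.34·0.6534 + 205.8·0.003000 = 50.50 t (target 50.50 t)
  CaO: 99.54·0.4826 = 48.04 t (target 48.04 t)
  TiO2: 122.2·0.9901 = 121.0 t (target 121.0 t)
  SiO2: 99.54·0.5144 + 205.8·0.9949 = 256.0 t (target 256.0 t)
Glass-mass sanity pass: Σ batch − LOI loss = 500.0 t (per-oxide target masses sum to 500.0 t; versus the stated basis of 500.0 t — gaps are rounding artifacts).
Batch total: Σ batch = 535.4 t; ignition loss, Σ(batch × LOI) = 35.42 t; yield = glass ÷ total batch = 93.38%.

Revised batch per 500.0 t glass:
  Rutile: 122.2 t
  Gibbsite: 76.34 t
  CaSiO3: 99.54 t
  BaCO3: 31.55 t
  Sand: 205.8 t
Total batch = 535.4 t; LOI loss = 35.42 t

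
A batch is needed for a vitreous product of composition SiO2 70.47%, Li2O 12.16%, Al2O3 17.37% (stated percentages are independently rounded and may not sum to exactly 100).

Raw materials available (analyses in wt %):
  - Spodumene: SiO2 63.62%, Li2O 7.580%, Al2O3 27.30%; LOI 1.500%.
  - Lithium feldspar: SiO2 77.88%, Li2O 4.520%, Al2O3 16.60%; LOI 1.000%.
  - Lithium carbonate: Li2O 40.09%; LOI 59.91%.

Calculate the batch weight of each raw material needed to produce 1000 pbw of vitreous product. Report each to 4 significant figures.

Values along the way appear rounded to 4 significant figures — the whole derivation maintains full precision end to end. Each reported result is rounded once only — the derived quantities are computed in full precision (net glass mass, LOI, the yield, the three compositions, the totals) from the batch weights on 1000 pbw of glass, exactly as printed in question or answer.
Target masses of each oxide per 1000 pbw vitreous product:
  SiO2: 70.47% × 1000 = 704.7 pbw
  Li2O: 12.16% × 1000 = 121.6 pbw
  Al2O3: 17.37% × 1000 = 173.7 pbw
Verifying the oxide balance using the reported weights, against the basis in use (delivered sums recover each target once rounding is allowed for):
  SiO2: 171.0·0.6362 + 765.2·0.7788 = 704.7 pbw (target 704.7 pbw)
  Li2O: 171.0·0.07580 + 765.2·0.04520 + 184.7·0.4009 = 121.6 pbw (target 121.6 pbw)
  Al2O3: 171.0·0.2730 + 765.2·0.1660 = 173.7 pbw (target 173.7 pbw)
Glass mass check: whole batch net of LOI = 1000 pbw (targets for the oxides total 1000 pbw; versus the stated basis of 1000 pbw — differing by rounding only).
Adding the batch up: Σ batch = 1121 pbw; LOI removed, Σ of batch·LOI: 120.9 pbw; yield: glass divided by total = 89.22%.

Batch per 1000 pbw vitreous product:
  Spodumene: 171.0 pbw
  Lithium feldspar: 765.2 pbw
  Lithium carbonate: 184.7 pbw
Total batch = 1121 pbw; LOI loss = 120.9 pbw; yield = 89.22%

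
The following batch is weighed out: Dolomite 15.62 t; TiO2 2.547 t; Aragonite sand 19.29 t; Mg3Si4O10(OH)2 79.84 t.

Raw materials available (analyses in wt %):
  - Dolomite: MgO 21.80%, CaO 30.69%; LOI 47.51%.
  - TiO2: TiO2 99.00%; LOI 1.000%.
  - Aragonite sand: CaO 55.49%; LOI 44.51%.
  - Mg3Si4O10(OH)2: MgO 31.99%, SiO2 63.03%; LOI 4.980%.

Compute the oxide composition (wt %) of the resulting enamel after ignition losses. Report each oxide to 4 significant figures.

Glass mass = 97.29 t (batch 117.3 − LOI 20.01).
Composition: MgO 29.75%, CaO 15.93%, TiO2 2.592%, SiO2 51.73%

In-progress results appear with 4-significant-digit rounding within the worked lines. Every computation maintains full precision through every step. Exactly one rounding is applied to each reported number — derived quantities, which include the totals, net glass mass, LOI, the four compositions, yield, are recomputed at exact precision, as they appear in question or answer, from the batch weights per 97.29 t of glass.
Oxide masses out of the charge:
  MgO: 15.62·0.2180 + 79.84·0.3199 = 28.95 t
  CaO: 15.62·0.3069 + 19.29·0.5549 = 15.50 t
  TiO2: 2.547·0.9900 = 2.522 t
  SiO2: 79.84·0.6303 = 50.32 t
LOI: 15.62·0.4751 + 2.547·0.01000 + 19.29·0.4451 + 79.84·0.04980 = 20.01 t
batch − LOI leaves glass = 117.3 − 20.01 = 97.29 t (the oxide masses sum to this)
wt %: oxide over glass, times 100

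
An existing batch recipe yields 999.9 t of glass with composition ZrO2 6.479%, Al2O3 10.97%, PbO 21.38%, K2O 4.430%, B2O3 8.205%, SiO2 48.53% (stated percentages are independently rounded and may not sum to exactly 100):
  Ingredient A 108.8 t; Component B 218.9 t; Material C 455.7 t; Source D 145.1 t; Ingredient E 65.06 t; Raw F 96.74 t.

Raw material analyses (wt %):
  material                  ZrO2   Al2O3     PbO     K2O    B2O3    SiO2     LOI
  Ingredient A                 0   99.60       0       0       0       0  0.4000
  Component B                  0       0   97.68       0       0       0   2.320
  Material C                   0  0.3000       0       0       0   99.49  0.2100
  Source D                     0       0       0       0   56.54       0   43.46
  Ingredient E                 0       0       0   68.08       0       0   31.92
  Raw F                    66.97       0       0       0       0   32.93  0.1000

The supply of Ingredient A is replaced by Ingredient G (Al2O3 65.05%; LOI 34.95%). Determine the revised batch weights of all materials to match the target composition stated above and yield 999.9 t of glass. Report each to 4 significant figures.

Rounding to 4 significant figures applies to each in-between result as printed; full float precision is held at every stage — a single rounding yields each reported number; all derived quantities, which include totals, net glass mass, the six compositions, LOI, yield, are re-derived at full precision, as given in question or answer, using the weight values for 999.9 t of glass.
The oxide mass targets at 999.9 t glass:
  ZrO2: 6.479% × 999.9 = 64.78 t
  Al2O3: 10.97% × 999.9 = 109.7 t
  PbO: 21.38% × 999.9 = 213.8 t
  K2O: 4.430% × 999.9 = 44.30 t
  B2O3: 8.205% × 999.9 = 82.04 t
  SiO2: 48.53% × 999.9 = 485.3 t
Per-oxide balance check from the weights as reported, per the basis as stated (delivered sums recover each target modulo rounding of the values):
  ZrO2: 96.74·0.6697 = 64.79 t (target 64.78 t)
  Al2O3: 166.5·0.6505 + 455.7·0.003000 = 109.7 t (target 109.7 t)
  PbO: 218.9·0.9768 = 213.8 t (target 213.8 t)
  K2O: 65.06·0.6808 = 44.29 t (target 44.30 t)
  B2O3: 145.1·0.5654 = 82.04 t (target 82.04 t)
  SiO2: 455.7·0.9949 + 96.74·0.3293 = 485.2 t (target 485.3 t)
Glass-mass sanity pass: whole batch net of LOI = 999.8 t (the Σ of target masses is 999.8 t; the stated basis being 999.9 t — rounding explains the deltas).
Batch total: Σ batch = 1148 t; the LOI term Σ batch·LOI equals 148.2 t; yield: glass divided by total = 87.09%.

Revised batch per 999.9 t glass:
  Ingredient G: 166.5 t
  Component B: 218.9 t
  Material C: 455.7 t
  Source D: 145.1 t
  Ingredient E: 65.06 t
  Raw F: 96.74 t
Total batch = 1148 t; LOI loss = 148.2 t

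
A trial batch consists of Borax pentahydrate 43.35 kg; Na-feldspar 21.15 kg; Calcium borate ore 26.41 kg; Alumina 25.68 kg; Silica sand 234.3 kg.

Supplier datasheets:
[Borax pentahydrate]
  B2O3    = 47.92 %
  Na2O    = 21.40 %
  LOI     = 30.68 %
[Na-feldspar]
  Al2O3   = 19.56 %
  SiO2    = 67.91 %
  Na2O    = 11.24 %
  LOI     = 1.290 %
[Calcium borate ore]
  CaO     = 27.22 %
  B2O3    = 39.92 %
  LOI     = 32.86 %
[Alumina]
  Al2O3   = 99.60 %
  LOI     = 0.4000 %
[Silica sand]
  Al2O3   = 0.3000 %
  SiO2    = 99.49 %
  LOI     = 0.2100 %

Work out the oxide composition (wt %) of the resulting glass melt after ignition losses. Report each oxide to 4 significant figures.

Glass mass = 328.0 kg (batch 350.9 − LOI 22.85).
Composition: CaO 2.191%, Al2O3 9.272%, B2O3 9.546%, SiO2 75.44%, Na2O 3.553%

All internal work runs at full precision throughout; in-progress results are shown with 4-significant-figure rounding at each printed step — exactly one rounding lands on each reported number. The derived quantities, including totals, the five compositions, LOI, net glass mass, yield, are re-derived from the batch weights per 328.0 kg of glass in full precision, as they appear in question or answer.
Oxide masses out of the charge:
  CaO: 26.41·0.2722 = 7.189 kg
  Al2O3: 21.15·0.1956 + 25.68·0.9960 + 234.3·0.003000 = 30.42 kg
  B2O3: 43.35·0.4792 + 26.41·0.3992 = 31.32 kg
  SiO2: 21.15·0.6791 + 234.3·0.9949 = 247.5 kg
  Na2O: 43.35·0.2140 + 21.15·0.1124 = 11.65 kg
LOI: 43.35·0.3068 + 21.15·0.01290 + 26.41·0.3286 + 25.68·0.004000 + 234.3·0.002100 = 22.85 kg
Net of LOI, the glass mass = 350.9 − 22.85 = 328.0 kg (equal to the oxide-mass sum)
percent by weight: oxide/glass ×100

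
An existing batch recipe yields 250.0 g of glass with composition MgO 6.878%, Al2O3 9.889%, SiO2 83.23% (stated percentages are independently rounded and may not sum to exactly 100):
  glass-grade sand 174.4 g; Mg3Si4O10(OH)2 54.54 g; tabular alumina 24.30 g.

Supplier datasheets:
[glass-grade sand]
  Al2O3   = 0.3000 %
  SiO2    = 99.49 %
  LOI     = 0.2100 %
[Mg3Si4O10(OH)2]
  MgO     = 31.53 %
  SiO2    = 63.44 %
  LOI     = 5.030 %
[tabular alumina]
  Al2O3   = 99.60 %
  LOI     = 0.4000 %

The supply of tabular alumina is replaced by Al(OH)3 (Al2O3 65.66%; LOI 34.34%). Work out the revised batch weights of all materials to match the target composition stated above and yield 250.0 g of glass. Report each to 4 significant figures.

Revised batch per 250.0 g glass:
  glass-grade sand: 174.4 g
  Mg3Si4O10(OH)2: 54.54 g
  Al(OH)3: 36.86 g
Total batch = 265.8 g; LOI loss = 15.77 g

The whole derivation keeps exact precision all the way through. Working values are shown (rounded to four significant figures) between the steps — every reported value is rounded just once; all derived quantities (glass mass, yield, totals, three oxide percentages, ignition loss) are carried starting from the weights per 250.0 g of glass at full precision as quoted within either problem or answer.
Target masses of each oxide per 250.0 g glass:
  MgO: 6.878% × 250.0 = 17.20 g
  Al2O3: 9.889% × 250.0 = 24.72 g
  SiO2: 83.23% × 250.0 = 208.1 g
Mass-balance tally per oxide applying the batch weights above, per the basis as stated (sums match the target masses exact up to rounding of places):
  MgO: 54.54·0.3153 = 17.20 g (target 17.20 g)
  Al2O3: 174.4·0.003000 + 36.86·0.6566 = 24.73 g (target 24.72 g)
  SiO2: 174.4·0.9949 + 54.54·0.6344 = 208.1 g (target 208.1 g)
Consistency of the glass mass: total charge less LOI = 250.0 g (oxide target masses add up to 250.0 g; versus the stated basis of 250.0 g — deltas are rounding alone).
Batch total: Σ batch = 265.8 g; the LOI term Σ batch·LOI equals 15.77 g; the yield ratio, glass ÷ batch: 94.07%.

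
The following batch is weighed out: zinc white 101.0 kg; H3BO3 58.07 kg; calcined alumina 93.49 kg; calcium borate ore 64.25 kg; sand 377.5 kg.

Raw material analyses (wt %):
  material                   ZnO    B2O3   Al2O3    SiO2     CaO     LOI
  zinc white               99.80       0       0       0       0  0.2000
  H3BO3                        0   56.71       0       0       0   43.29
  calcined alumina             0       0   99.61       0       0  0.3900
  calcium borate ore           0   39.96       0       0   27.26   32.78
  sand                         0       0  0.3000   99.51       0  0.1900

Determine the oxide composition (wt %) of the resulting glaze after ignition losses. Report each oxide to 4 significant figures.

Mid-chain values are printed rounded to 4 significant figures within the worked lines; full precision is held in all steps; each reported figure receives exactly one rounding — the derived quantities, which include totals, LOI, five oxide percentages, net glass mass, yield, are carried at full float precision, as quoted within the problem or answer text, starting from the weights at 646.8 kg of glass.
Oxide masses out of the charge:
  ZnO: 101.0·0.9980 = 100.8 kg
  B2O3: 58.07·0.5671 + 64.25·0.3996 = 58.61 kg
  Al2O3: 93.49·0.9961 + 377.5·0.003000 = 94.26 kg
  SiO2: 377.5·0.9951 = 375.7 kg
  CaO: 64.25·0.2726 = 17.51 kg
LOI: 101.0·0.002000 + 58.07·0.4329 + 93.49·0.003900 + 64.25·0.3278 + 377.5·0.001900 = 47.48 kg
batch − LOI leaves glass = 694.3 − 47.48 = 646.8 kg (equal to the oxide-mass sum)
wt %: oxide over glass, times 100

Glass mass = 646.8 kg (batch 694.3 − LOI 47.48).
Composition: ZnO 15.58%, B2O3 9.061%, Al2O3 14.57%, SiO2 58.08%, CaO 2.708%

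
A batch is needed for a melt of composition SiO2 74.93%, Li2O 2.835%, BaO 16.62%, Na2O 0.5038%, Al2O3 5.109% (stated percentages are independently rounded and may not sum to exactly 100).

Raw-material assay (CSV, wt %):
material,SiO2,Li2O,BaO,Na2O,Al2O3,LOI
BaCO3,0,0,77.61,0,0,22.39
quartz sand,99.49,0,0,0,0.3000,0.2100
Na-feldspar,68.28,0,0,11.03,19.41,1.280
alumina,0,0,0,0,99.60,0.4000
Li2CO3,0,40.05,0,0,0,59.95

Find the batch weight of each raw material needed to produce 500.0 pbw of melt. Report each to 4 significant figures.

Batch per 500.0 pbw melt:
  BaCO3: 107.1 pbw
  quartz sand: 360.9 pbw
  Na-feldspar: 22.84 pbw
  alumina: 20.11 pbw
  Li2CO3: 35.39 pbw
Total batch = 546.3 pbw; LOI loss = 46.33 pbw; yield = 91.52%

The whole derivation holds full precision from first step to last; rounding to 4 significant digits governs every mid-chain value as shown — exactly one rounding is applied to every reported result; the derived quantities (yield, net glass mass, the five compositions, the totals, ignition loss) are carried in full float precision from the batch weights per 500.0 pbw of glass, precisely as stated by the problem or the answer.
Oxide mass targets, per 500.0 pbw melt:
  SiO2: 74.93% × 500.0 = 374.6 pbw
  Li2O: 2.835% × 500.0 = 14.18 pbw
  BaO: 16.62% × 500.0 = 83.10 pbw
  Na2O: 0.5038% × 500.0 = 2.519 pbw
  Al2O3: 5.109% × 500.0 = 25.54 pbw
Checking each oxide sum applying the batch weights above, relative to the basis at hand (target by target, the sums agree up to rounding of the answer):
  SiO2: 360.9·0.9949 + 22.84·0.6828 = 374.7 pbw (target 374.6 pbw)
  Li2O: 35.39·0.4005 = 14.17 pbw (target 14.18 pbw)
  BaO: 107.1·0.7761 = 83.12 pbw (target 83.10 pbw)
  Na2O: 22.84·0.1103 = 2.519 pbw (target 2.519 pbw)
  Al2O3: 360.9·0.003000 + 22.84·0.1941 + 20.11·0.9960 = 25.55 pbw (target 25.54 pbw)
The glass-mass cross-check: net batch after ignition = 500.0 pbw (summing oxide targets gives 500.0 pbw; basis as stated: 500.0 pbw — rounding explains the deltas).
Batch total: Σ batch = 546.3 pbw; loss to ignition Σ batch·LOI = 46.33 pbw; yield: glass divided by total = 91.52%.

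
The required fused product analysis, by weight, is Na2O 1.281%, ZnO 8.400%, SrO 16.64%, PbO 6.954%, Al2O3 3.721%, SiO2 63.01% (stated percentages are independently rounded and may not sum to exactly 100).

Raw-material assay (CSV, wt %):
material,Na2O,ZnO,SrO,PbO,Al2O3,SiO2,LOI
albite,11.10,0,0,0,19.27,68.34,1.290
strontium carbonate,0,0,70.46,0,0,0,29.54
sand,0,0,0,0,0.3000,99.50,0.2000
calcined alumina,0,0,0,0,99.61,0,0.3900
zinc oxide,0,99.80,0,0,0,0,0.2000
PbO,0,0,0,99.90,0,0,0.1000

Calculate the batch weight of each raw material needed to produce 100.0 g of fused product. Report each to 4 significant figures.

Batch per 100.0 g fused product:
  albite: 11.54 g
  strontium carbonate: 23.62 g
  sand: 55.40 g
  calcined alumina: 1.336 g
  zinc oxide: 8.417 g
  PbO: 6.961 g
Total batch = 107.3 g; LOI loss = 7.266 g; yield = 93.23%

In-progress results are shown rounded to 4 significant figures — the working math holds exact precision through every step; each reported result includes exactly one rounding; derived quantities (the yield, totals, net glass mass, six oxide percentages, ignition loss) are carried at full float precision from the weighed amounts on 100.0 g of glass, precisely as stated by problem or answer.
Oxide mass targets, per 100.0 g fused product:
  Na2O: 1.281% × 100.0 = 1.281 g
  ZnO: 8.400% × 100.0 = 8.400 g
  SrO: 16.64% × 100.0 = 16.64 g
  PbO: 6.954% × 100.0 = 6.954 g
  Al2O3: 3.721% × 100.0 = 3.721 g
  SiO2: 63.01% × 100.0 = 63.01 g
Sums-versus-targets review with the batch weights as given, relative to the basis at hand (oxide sums agree with the targets modulo rounding of the values):
  Na2O: 11.54·0.1110 = 1.281 g (target 1.281 g)
  ZnO: 8.417·0.9980 = 8.400 g (target 8.400 g)
  SrO: 23.62·0.7046 = 16.64 g (target 16.64 g)
  PbO: 6.961·0.9990 = 6.954 g (target 6.954 g)
  Al2O3: 11.54·0.1927 + 55.40·0.003000 + 1.336·0.9961 = 3.721 g (target 3.721 g)
  SiO2: 11.54·0.6834 + 55.40·0.9950 = 63.01 g (target 63.01 g)
Glass-mass sanity pass: whole batch net of LOI = 100.0 g (targets for the oxides total 100.0 g; stated basis 100.0 g — rounding explains the deltas).
Total batch = Σ batch = 107.3 g; ignition loss, Σ(batch × LOI) = 7.266 g; yield: glass divided by total = 93.23%.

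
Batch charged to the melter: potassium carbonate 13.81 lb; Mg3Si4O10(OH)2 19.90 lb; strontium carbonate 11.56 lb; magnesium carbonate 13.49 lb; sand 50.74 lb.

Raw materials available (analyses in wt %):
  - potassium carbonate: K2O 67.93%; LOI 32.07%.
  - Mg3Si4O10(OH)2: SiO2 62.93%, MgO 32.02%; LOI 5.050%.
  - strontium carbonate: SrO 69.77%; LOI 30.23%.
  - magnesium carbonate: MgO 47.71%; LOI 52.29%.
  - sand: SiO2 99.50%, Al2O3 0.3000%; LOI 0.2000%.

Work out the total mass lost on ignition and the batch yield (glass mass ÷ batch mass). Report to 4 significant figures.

The working math runs at exact precision from first step to last. Working values are displayed with 4-significant-figure rounding on the page — every reported value receives exactly one rounding — derived quantities are rebuilt using the weight values for 93.42 lb of glass in full float precision (ignition loss, five oxide percentages, yield, the totals, net glass mass) as they appear in problem or answer.
LOI of each material in turn:
  potassium carbonate: 13.81 × 0.3207 = 4.429 lb
  Mg3Si4O10(OH)2: 19.90 × 0.05050 = 1.005 lb
  strontium carbonate: 11.56 × 0.3023 = 3.495 lb
  magnesium carbonate: 13.49 × 0.5229 = 7.054 lb
  sand: 50.74 × 0.002000 = 0.1015 lb
Total LOI = 16.08 lb
Glass = batch − LOI = 109.5 − 16.08 = 93.42 lb

LOI loss = 16.08 lb; glass = 93.42 lb; yield = 85.31%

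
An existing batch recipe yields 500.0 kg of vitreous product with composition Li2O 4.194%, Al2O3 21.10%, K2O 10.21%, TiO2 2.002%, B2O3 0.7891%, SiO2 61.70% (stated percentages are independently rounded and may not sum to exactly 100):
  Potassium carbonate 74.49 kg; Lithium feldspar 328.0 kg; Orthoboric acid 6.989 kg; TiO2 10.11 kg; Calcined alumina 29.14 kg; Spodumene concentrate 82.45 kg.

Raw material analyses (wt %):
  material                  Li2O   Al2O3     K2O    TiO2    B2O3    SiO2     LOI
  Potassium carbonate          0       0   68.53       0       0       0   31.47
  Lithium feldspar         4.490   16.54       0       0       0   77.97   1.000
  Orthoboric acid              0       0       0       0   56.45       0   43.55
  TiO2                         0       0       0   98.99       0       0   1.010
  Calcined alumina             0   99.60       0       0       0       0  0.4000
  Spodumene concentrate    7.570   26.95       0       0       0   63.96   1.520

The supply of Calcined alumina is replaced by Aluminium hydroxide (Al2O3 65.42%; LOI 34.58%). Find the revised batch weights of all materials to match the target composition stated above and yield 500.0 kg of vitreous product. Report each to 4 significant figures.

Revised batch per 500.0 kg vitreous product:
  Potassium carbonate: 74.49 kg
  Lithium feldspar: 328.0 kg
  Orthoboric acid: 6.989 kg
  TiO2: 10.11 kg
  Aluminium hydroxide: 44.37 kg
  Spodumene concentrate: 82.45 kg
Total batch = 546.4 kg; LOI loss = 46.46 kg

Intermediates are printed (rounded to 4 significant digits) when written out. All arithmetic carries full float precision through every step. Each reported figure is rounded only once. Derived quantities (totals, LOI, glass mass, the yield, the six compositions) are recomputed from the batch weights for 500.0 kg of glass at full precision, as written in problem or answer.
Target oxide masses per 500.0 kg vitreous product:
  Li2O: 4.194% × 500.0 = 20.97 kg
  Al2O3: 21.10% × 500.0 = 105.5 kg
  K2O: 10.21% × 500.0 = 51.05 kg
  TiO2: 2.002% × 500.0 = 10.01 kg
  B2O3: 0.7891% × 500.0 = 3.946 kg
  SiO2: 61.70% × 500.0 = 308.5 kg
Checking each oxide sum from the weights as reported, for the quoted basis mass (sum by sum, the targets are met modulo rounding of the values):
  Li2O: 328.0·0.04490 + 82.45·0.07570 = 20.97 kg (target 20.97 kg)
  Al2O3: 328.0·0.1654 + 44.37·0.6542 + 82.45·0.2695 = 105.5 kg (target 105.5 kg)
  K2O: 74.49·0.6853 = 51.05 kg (target 51.05 kg)
  TiO2: 10.11·0.9899 = 10.01 kg (target 10.01 kg)
  B2O3: 6.989·0.5645 = 3.945 kg (target 3.946 kg)
  SiO2: 328.0·0.7797 + 82.45·0.6396 = 308.5 kg (target 308.5 kg)
The glass-mass cross-check: Σ batch − LOI loss = 499.9 kg (the Σ of target masses is 500.0 kg; the stated basis being 500.0 kg — rounding explains the deltas).
Total batch = Σ batch = 546.4 kg; the LOI term Σ batch·LOI equals 46.46 kg; yield = glass ÷ total batch = 91.50%.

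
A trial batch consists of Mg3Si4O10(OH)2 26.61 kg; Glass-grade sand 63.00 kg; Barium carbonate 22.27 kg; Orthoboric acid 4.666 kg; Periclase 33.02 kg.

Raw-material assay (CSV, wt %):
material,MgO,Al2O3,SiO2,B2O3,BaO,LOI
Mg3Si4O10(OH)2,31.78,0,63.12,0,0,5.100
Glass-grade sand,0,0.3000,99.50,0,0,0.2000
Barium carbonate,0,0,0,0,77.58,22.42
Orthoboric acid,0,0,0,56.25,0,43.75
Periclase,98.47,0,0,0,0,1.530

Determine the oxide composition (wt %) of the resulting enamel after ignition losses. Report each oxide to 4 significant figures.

The intermediate values appear rounded to 4 significant digits on the page. Every computation runs at full precision from first step to last; every reported figure undergoes a single rounding — derived quantities are rebuilt at exact precision (five oxide percentages, ignition loss, yield, the totals, glass mass) from the batch weights on 140.5 kg of glass, as they appear in the problem or answer text.
Oxide masses out of the charge:
  MgO: 26.61·0.3178 + 33.02·0.9847 = 40.97 kg
  Al2O3: 63.00·0.003000 = 0.1890 kg
  SiO2: 26.61·0.6312 + 63.00·0.9950 = 79.48 kg
  B2O3: 4.666·0.5625 = 2.625 kg
  BaO: 22.27·0.7758 = 17.28 kg
LOI: 26.61·0.05100 + 63.00·0.002000 + 22.27·0.2242 + 4.666·0.4375 + 33.02·0.01530 = 9.023 kg
The glass mass, total less LOI, = 149.6 − 9.023 = 140.5 kg (consistent with Σ oxide mass)
wt %: oxide over glass, times 100

Glass mass = 140.5 kg (batch 149.6 − LOI 9.023).
Composition: MgO 29.15%, Al2O3 0.1345%, SiO2 56.55%, B2O3 1.867%, BaO 12.29%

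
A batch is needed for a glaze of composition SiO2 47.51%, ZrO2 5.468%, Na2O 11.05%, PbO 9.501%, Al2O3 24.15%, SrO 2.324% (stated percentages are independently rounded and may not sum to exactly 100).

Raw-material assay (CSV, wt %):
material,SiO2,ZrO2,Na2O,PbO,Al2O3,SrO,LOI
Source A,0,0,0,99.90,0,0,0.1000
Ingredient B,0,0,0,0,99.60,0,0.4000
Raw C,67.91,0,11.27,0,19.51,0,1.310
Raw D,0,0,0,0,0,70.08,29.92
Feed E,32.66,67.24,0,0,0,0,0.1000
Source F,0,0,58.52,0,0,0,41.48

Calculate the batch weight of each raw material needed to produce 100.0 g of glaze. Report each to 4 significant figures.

Batch per 100.0 g glaze:
  Source A: 9.511 g
  Ingredient B: 11.31 g
  Raw C: 66.05 g
  Raw D: 3.316 g
  Feed E: 8.132 g
  Source F: 6.162 g
Total batch = 104.5 g; LOI loss = 4.476 g; yield = 95.72%

Working values appear rounded to four significant figures on the page; the whole derivation keeps full float precision in all steps — exactly one rounding lands on each reported figure; the derived quantities, including the six compositions, net glass mass, totals, LOI, yield, are re-derived starting from the weights at 100.0 g of glass at full precision as given in the question or the answer.
Target masses of each oxide per 100.0 g glaze:
  SiO2: 47.51% × 100.0 = 47.51 g
  ZrO2: 5.468% × 100.0 = 5.468 g
  Na2O: 11.05% × 100.0 = 11.05 g
  PbO: 9.501% × 100.0 = 9.501 g
  Al2O3: 24.15% × 100.0 = 24.15 g
  SrO: 2.324% × 100.0 = 2.324 g
Mass-balance tally per oxide with the batch weights as given, for the quoted basis mass (target by target, the sums agree up to rounding of the answer):
  SiO2: 66.05·0.6791 + 8.132·0.3266 = 47.51 g (target 47.51 g)
  ZrO2: 8.132·0.6724 = 5.468 g (target 5.468 g)
  Na2O: 66.05·0.1127 + 6.162·0.5852 = 11.05 g (target 11.05 g)
  PbO: 9.511·0.9990 = 9.501 g (target 9.501 g)
  Al2O3: 11.31·0.9960 + 66.05·0.1951 = 24.15 g (target 24.15 g)
  SrO: 3.316·0.7008 = 2.324 g (target 2.324 g)
Glass-mass closure: net batch after ignition = 100.0 g (summing oxide targets gives 100.0 g; versus the stated basis of 100.0 g — differing by rounding only).
Summing the batch: Σ batch = 104.5 g; LOI removed, Σ of batch·LOI: 4.476 g; yield = glass ÷ total batch = 95.72%.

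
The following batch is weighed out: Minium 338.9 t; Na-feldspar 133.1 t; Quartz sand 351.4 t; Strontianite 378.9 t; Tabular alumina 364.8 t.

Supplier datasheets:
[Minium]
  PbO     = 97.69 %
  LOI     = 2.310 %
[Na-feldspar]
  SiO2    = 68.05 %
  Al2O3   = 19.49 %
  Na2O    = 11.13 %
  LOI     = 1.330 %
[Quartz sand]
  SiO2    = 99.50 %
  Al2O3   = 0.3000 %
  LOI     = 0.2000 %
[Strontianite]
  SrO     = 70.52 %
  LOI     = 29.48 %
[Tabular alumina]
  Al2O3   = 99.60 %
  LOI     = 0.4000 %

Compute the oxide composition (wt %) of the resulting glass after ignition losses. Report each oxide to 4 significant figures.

Glass mass = 1444 t (batch 1567 − LOI 123.5).
Composition: SiO2 30.49%, Al2O3 27.04%, Na2O 1.026%, SrO 18.51%, PbO 22.93%

The whole derivation carries full precision through the solve. The intermediate values are shown rounded off to 4 significant figures alongside each step; each reported result carries a single rounding — all derived quantities, including the yield, the totals, ignition loss, glass mass, five oxide percentages, are re-derived using the weight values for 1444 t of glass in exact precision, precisely as stated by problem or answer.
What the batch supplies per oxide:
  SiO2: 133.1·0.6805 + 351.4·0.9950 = 440.2 t
  Al2O3: 133.1·0.1949 + 351.4·0.003000 + 364.8·0.9960 = 390.3 t
  Na2O: 133.1·0.1113 = 14.81 t
  SrO: 378.9·0.7052 = 267.2 t
  PbO: 338.9·0.9769 = 331.1 t
LOI: 338.9·0.02310 + 133.1·0.01330 + 351.4·0.002000 + 378.9·0.2948 + 364.8·0.004000 = 123.5 t
batch − LOI leaves glass = 1567 − 123.5 = 1444 t (= the summed oxide contributions)
wt % = oxide mass / glass mass × 100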